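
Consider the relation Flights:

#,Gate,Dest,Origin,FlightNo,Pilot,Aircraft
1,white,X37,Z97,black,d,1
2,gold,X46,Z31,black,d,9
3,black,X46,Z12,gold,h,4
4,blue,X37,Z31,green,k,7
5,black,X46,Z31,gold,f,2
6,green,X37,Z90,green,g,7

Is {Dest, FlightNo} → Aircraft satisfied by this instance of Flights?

(Dest=X37, FlightNo=black): row 1 → Aircraft = 1 ✓
(Dest=X46, FlightNo=black): row 2 → Aircraft = 9 ✓
(Dest=X46, FlightNo=gold): rows 3, 5 → Aircraft takes values {4, 2} — violation
(Dest=X37, FlightNo=green): rows 4, 6 → Aircraft = 7, 7 ✓
Two rows agree on {Dest, FlightNo} but differ on Aircraft, so {Dest, FlightNo} → Aircraft does not hold.

No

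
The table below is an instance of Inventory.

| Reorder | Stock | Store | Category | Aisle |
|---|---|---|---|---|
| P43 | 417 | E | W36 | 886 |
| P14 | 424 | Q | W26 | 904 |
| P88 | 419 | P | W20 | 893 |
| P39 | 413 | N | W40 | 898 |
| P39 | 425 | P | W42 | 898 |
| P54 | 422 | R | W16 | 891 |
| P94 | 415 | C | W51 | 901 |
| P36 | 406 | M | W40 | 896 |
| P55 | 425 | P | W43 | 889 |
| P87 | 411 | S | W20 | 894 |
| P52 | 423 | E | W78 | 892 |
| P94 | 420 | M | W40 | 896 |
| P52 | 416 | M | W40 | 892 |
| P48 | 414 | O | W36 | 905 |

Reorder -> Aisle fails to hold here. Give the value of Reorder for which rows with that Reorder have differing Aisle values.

Reorder=P43: 1 row → Aisle = 886 ✓
Reorder=P14: 1 row → Aisle = 904 ✓
Reorder=P88: 1 row → Aisle = 893 ✓
Reorder=P39: 2 rows → Aisle = 898, 898 ✓
Reorder=P54: 1 row → Aisle = 891 ✓
Reorder=P94: 2 rows → Aisle takes values {901, 896} — violation
Reorder=P36: 1 row → Aisle = 896 ✓
Reorder=P55: 1 row → Aisle = 889 ✓
Reorder=P87: 1 row → Aisle = 894 ✓
Reorder=P52: 2 rows → Aisle = 892, 892 ✓
Reorder=P48: 1 row → Aisle = 905 ✓
The only Reorder value with inconsistent Aisle is Reorder=P94.

P94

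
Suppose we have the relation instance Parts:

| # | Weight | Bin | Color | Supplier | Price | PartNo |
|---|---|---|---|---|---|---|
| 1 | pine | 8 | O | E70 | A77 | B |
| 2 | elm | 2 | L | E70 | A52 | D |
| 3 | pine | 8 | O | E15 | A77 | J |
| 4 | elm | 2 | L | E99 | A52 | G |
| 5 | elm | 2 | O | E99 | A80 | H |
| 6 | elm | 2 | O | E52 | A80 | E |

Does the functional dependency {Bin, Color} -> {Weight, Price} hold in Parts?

Yes

(Bin=8, Color=O): rows 1, 3 → {Weight,Price} = (pine, A77), (pine, A77) ✓
(Bin=2, Color=L): rows 2, 4 → {Weight,Price} = (elm, A52), (elm, A52) ✓
(Bin=2, Color=O): rows 5, 6 → {Weight,Price} = (elm, A80), (elm, A80) ✓
Every {Bin, Color} value is associated with a single {Weight, Price} value, so {Bin, Color} -> {Weight, Price} holds.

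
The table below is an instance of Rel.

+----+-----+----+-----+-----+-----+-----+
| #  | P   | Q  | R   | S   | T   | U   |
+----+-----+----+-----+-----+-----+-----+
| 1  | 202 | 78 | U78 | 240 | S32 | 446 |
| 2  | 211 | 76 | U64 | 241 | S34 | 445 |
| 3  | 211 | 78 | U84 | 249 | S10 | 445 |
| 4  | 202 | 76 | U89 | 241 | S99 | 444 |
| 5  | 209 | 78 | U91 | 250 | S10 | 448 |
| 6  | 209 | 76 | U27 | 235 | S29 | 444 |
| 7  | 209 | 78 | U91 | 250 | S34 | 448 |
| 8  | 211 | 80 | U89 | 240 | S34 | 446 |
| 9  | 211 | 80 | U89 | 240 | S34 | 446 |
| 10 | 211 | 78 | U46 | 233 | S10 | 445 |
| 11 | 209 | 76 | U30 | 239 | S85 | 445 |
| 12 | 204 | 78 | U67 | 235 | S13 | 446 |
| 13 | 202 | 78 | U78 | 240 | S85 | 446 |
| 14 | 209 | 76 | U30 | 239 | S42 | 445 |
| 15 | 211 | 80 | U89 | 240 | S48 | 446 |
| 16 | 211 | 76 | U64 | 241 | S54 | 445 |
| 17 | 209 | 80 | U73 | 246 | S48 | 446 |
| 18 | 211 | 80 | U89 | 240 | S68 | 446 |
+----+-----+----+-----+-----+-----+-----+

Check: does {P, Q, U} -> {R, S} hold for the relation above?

No

(P=202, Q=78, U=446): rows 1, 13 → {R,S} = (U78, 240), (U78, 240) ✓
(P=211, Q=76, U=445): rows 2, 16 → {R,S} = (U64, 241), (U64, 241) ✓
(P=211, Q=78, U=445): rows 3, 10 → {R,S} takes values {(U84, 249), (U46, 233)} — violation
(P=202, Q=76, U=444): row 4 → {R,S} = (U89, 241) ✓
(P=209, Q=78, U=448): rows 5, 7 → {R,S} = (U91, 250), (U91, 250) ✓
(P=209, Q=76, U=444): row 6 → {R,S} = (U27, 235) ✓
(P=211, Q=80, U=446): rows 8, 9, 15, 18 → {R,S} = (U89, 240), (U89, 240), (U89, 240), (U89, 240) ✓
(P=209, Q=76, U=445): rows 11, 14 → {R,S} = (U30, 239), (U30, 239) ✓
(P=204, Q=78, U=446): row 12 → {R,S} = (U67, 235) ✓
(P=209, Q=80, U=446): row 17 → {R,S} = (U73, 246) ✓
Two rows agree on {P, Q, U} but differ on {R, S}, so {P, Q, U} -> {R, S} does not hold.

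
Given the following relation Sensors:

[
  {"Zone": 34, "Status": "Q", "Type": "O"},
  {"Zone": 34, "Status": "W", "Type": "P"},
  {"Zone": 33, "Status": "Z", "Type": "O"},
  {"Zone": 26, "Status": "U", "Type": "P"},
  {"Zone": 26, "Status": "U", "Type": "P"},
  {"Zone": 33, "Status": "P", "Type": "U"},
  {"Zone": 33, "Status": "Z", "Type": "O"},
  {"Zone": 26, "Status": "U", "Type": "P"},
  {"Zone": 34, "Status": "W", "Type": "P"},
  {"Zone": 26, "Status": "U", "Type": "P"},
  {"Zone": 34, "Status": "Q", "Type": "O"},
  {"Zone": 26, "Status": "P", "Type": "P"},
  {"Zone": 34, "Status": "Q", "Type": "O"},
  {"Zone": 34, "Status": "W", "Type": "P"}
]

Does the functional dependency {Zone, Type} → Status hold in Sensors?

(Zone=34, Type=O): 3 rows → Status = Q, Q, Q ✓
(Zone=34, Type=P): 3 rows → Status = W, W, W ✓
(Zone=33, Type=O): 2 rows → Status = Z, Z ✓
(Zone=26, Type=P): 5 rows → Status takes values {U, P} — violation
(Zone=33, Type=U): 1 row → Status = P ✓
Two rows agree on {Zone, Type} but differ on Status, so {Zone, Type} → Status does not hold.

No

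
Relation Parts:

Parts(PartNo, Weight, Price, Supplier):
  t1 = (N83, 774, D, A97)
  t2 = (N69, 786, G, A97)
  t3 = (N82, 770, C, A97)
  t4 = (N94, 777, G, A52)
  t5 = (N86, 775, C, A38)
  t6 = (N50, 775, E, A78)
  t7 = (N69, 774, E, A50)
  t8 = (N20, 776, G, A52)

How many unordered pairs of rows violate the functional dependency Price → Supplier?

Price=G: violating pairs (2,4), (2,8) — 2 pairs.
Price=C: violating pairs (3,5) — 1 pair.
Price=E: violating pairs (6,7) — 1 pair.

4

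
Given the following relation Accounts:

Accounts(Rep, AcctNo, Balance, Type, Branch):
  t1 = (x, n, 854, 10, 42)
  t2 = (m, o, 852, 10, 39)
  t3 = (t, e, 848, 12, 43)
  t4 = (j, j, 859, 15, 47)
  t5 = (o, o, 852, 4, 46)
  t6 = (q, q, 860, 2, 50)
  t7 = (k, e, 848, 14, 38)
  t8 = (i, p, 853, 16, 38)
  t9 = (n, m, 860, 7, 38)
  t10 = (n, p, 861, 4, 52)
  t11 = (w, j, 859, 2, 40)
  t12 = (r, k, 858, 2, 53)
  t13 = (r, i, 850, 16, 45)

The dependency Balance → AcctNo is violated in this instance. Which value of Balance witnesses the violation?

860

Balance=854: row 1 → AcctNo = n ✓
Balance=852: rows 2, 5 → AcctNo = o, o ✓
Balance=848: rows 3, 7 → AcctNo = e, e ✓
Balance=859: rows 4, 11 → AcctNo = j, j ✓
Balance=860: rows 6, 9 → AcctNo takes values {q, m} — violation
Balance=853: row 8 → AcctNo = p ✓
Balance=861: row 10 → AcctNo = p ✓
Balance=858: row 12 → AcctNo = k ✓
Balance=850: row 13 → AcctNo = i ✓
The only Balance value with inconsistent AcctNo is Balance=860.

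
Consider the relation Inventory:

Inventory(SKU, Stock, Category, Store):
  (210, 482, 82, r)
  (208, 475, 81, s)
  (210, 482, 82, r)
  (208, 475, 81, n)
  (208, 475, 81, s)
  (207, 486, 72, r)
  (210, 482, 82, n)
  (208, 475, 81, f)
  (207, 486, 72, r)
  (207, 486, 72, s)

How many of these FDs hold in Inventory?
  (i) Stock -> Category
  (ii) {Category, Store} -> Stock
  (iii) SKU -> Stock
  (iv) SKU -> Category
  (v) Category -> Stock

5

(i) Stock -> Category: every LHS value maps to a single RHS value — holds.
(ii) {Category, Store} -> Stock: every LHS value maps to a single RHS value — holds.
(iii) SKU -> Stock: every LHS value maps to a single RHS value — holds.
(iv) SKU -> Category: every LHS value maps to a single RHS value — holds.
(v) Category -> Stock: every LHS value maps to a single RHS value — holds.
5 of the 5 dependencies hold.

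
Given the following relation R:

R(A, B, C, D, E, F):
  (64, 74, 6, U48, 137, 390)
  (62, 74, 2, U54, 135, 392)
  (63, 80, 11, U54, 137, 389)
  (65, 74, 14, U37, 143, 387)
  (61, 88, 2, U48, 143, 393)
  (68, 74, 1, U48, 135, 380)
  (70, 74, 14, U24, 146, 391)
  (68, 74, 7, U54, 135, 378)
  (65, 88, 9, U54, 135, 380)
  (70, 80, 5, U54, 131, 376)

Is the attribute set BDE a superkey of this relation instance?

No

Two distinct rows share (B=74, D=U54, E=135), so BDE does not determine every attribute — not a superkey.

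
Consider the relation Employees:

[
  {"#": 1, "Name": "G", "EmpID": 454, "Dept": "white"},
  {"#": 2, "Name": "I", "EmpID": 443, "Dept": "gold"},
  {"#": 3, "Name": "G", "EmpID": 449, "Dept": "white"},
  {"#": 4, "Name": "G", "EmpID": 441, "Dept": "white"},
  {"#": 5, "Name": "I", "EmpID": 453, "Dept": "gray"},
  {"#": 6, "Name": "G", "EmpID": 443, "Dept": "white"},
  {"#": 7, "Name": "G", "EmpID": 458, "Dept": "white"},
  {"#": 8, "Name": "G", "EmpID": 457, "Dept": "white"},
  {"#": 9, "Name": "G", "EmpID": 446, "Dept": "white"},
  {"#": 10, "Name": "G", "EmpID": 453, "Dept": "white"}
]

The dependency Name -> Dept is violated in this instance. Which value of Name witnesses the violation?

I

Name=G: rows 1, 3, 4, 6, 7, 8, 9, 10 → Dept = white, white, white, white, white, white, white, white ✓
Name=I: rows 2, 5 → Dept takes values {gold, gray} — violation
The only Name value with inconsistent Dept is Name=I.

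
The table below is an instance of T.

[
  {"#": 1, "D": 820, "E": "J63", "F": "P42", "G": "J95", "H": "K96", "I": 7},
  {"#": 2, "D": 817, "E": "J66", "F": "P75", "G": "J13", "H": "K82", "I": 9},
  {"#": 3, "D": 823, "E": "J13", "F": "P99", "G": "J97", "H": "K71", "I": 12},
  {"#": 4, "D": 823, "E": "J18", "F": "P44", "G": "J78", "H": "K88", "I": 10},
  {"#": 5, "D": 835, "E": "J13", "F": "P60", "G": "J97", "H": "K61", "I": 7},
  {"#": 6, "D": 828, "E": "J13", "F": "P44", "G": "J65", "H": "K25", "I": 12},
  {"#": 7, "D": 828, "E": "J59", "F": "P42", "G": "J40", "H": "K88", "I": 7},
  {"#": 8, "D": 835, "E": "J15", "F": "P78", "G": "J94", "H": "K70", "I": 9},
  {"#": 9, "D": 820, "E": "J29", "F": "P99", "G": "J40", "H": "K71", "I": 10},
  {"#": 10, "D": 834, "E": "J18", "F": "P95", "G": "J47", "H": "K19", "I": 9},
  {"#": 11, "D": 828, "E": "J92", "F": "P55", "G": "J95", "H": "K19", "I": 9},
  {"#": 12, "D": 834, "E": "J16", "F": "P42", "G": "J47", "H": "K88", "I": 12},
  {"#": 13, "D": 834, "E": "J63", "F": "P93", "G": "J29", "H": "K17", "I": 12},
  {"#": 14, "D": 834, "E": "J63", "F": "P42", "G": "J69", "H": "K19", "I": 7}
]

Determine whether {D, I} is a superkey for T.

No

Rows 12 and 13 have the same {D, I} value (D=834, I=12) but are distinct tuples, so {D, I} does not determine every attribute — not a superkey.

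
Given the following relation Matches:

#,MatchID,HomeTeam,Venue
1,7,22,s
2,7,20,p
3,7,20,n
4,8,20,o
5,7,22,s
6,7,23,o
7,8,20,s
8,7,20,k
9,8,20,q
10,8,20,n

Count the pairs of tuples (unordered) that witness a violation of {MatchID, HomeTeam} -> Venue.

(MatchID=7, HomeTeam=22): all 2 rows agree on Venue — 0 pairs.
(MatchID=7, HomeTeam=20): violating pairs (2,3), (2,8), (3,8) — 3 pairs.
(MatchID=8, HomeTeam=20): violating pairs (4,7), (4,9), (4,10), (7,9), (7,10), (9,10) — 6 pairs.

9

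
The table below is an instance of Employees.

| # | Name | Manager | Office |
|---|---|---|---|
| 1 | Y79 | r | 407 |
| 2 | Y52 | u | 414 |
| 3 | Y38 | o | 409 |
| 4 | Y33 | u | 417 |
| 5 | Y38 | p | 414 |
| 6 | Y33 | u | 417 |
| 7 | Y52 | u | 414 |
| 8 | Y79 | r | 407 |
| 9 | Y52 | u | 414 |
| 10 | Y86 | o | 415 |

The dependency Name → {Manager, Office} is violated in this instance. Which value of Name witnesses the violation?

Name=Y79: rows 1, 8 → {Manager,Office} = (r, 407), (r, 407) ✓
Name=Y52: rows 2, 7, 9 → {Manager,Office} = (u, 414), (u, 414), (u, 414) ✓
Name=Y38: rows 3, 5 → {Manager,Office} takes values {(o, 409), (p, 414)} — violation
Name=Y33: rows 4, 6 → {Manager,Office} = (u, 417), (u, 417) ✓
Name=Y86: row 10 → {Manager,Office} = (o, 415) ✓
The only Name value with inconsistent RHS is Name=Y38.

Y38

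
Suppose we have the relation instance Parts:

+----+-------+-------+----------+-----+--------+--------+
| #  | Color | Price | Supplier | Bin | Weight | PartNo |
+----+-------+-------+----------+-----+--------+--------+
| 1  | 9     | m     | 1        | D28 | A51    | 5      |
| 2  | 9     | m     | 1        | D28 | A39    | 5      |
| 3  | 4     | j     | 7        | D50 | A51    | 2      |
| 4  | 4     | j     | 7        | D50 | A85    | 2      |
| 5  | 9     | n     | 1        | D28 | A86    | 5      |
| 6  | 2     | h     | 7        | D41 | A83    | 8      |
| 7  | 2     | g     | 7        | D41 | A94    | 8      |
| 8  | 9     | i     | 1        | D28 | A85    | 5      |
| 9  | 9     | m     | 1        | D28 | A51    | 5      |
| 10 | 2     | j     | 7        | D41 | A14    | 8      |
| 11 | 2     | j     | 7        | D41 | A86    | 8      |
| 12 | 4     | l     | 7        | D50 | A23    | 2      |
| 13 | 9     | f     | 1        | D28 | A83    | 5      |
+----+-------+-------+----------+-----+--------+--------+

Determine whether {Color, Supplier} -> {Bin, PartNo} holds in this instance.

(Color=9, Supplier=1): rows 1, 2, 5, 8, 9, 13 → {Bin,PartNo} = (D28, 5), (D28, 5), (D28, 5), (D28, 5), (D28, 5), (D28, 5) ✓
(Color=4, Supplier=7): rows 3, 4, 12 → {Bin,PartNo} = (D50, 2), (D50, 2), (D50, 2) ✓
(Color=2, Supplier=7): rows 6, 7, 10, 11 → {Bin,PartNo} = (D41, 8), (D41, 8), (D41, 8), (D41, 8) ✓
Every {Color, Supplier} value is associated with a single {Bin, PartNo} value, so {Color, Supplier} -> {Bin, PartNo} holds.

Yes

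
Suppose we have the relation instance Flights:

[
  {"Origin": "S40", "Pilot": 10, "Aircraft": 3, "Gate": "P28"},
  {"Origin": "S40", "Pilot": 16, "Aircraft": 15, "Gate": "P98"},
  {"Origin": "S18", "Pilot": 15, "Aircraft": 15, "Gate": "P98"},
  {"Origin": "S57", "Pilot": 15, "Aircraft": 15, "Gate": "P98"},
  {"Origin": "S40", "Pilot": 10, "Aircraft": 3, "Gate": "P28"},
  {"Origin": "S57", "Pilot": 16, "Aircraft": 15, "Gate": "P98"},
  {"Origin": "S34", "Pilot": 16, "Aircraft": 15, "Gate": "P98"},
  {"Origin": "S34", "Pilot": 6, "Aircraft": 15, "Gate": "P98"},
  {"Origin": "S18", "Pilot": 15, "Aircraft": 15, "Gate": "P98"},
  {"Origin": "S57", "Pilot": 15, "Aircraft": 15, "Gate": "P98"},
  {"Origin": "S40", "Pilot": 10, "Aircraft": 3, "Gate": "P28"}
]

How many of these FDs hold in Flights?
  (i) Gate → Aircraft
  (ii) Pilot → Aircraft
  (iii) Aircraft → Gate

(i) Gate → Aircraft: every LHS value maps to a single RHS value — holds.
(ii) Pilot → Aircraft: every LHS value maps to a single RHS value — holds.
(iii) Aircraft → Gate: every LHS value maps to a single RHS value — holds.
3 of the 3 dependencies hold.

3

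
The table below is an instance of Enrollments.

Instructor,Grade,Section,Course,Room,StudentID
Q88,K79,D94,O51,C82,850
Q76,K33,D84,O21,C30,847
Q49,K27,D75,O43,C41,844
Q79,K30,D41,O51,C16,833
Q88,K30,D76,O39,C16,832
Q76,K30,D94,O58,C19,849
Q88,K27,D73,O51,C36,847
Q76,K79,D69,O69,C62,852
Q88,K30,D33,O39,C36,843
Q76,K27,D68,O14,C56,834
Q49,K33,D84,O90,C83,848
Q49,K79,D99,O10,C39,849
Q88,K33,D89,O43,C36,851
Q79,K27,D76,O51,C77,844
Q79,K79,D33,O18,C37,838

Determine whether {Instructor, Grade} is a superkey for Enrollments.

Two distinct rows share (Instructor=Q88, Grade=K30), so {Instructor, Grade} does not determine every attribute — not a superkey.

No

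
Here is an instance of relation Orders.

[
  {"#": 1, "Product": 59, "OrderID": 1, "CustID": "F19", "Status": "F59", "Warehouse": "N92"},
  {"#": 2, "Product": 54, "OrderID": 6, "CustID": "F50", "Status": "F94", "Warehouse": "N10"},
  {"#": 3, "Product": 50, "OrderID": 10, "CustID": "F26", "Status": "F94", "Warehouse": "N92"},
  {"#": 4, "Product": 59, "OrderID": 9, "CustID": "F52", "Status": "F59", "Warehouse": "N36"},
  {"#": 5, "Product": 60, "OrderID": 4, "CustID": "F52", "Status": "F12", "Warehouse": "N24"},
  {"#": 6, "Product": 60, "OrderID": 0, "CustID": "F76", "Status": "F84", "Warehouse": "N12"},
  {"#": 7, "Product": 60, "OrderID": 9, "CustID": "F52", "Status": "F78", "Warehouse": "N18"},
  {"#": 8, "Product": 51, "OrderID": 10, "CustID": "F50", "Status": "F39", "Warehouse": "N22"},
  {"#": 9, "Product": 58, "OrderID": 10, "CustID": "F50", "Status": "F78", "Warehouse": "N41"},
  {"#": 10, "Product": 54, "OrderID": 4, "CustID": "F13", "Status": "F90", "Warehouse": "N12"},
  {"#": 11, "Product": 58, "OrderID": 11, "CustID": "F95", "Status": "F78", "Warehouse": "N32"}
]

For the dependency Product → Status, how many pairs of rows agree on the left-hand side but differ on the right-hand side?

Product=59: all 2 rows agree on Status — 0 pairs.
Product=54: violating pairs (2,10) — 1 pair.
Product=60: violating pairs (5,6), (5,7), (6,7) — 3 pairs.
Product=58: all 2 rows agree on Status — 0 pairs.

4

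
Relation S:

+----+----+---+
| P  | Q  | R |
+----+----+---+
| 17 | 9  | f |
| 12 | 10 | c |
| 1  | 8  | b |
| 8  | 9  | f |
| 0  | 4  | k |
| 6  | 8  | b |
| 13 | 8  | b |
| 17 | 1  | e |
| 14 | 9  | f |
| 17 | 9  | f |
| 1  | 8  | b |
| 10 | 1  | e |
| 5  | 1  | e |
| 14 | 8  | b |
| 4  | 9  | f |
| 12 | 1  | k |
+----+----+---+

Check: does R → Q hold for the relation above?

No

R=f: 5 rows → Q = 9, 9, 9, 9, 9 ✓
R=c: 1 row → Q = 10 ✓
R=b: 5 rows → Q = 8, 8, 8, 8, 8 ✓
R=k: 2 rows → Q takes values {4, 1} — violation
R=e: 3 rows → Q = 1, 1, 1 ✓
Two rows agree on R but differ on Q, so R → Q does not hold.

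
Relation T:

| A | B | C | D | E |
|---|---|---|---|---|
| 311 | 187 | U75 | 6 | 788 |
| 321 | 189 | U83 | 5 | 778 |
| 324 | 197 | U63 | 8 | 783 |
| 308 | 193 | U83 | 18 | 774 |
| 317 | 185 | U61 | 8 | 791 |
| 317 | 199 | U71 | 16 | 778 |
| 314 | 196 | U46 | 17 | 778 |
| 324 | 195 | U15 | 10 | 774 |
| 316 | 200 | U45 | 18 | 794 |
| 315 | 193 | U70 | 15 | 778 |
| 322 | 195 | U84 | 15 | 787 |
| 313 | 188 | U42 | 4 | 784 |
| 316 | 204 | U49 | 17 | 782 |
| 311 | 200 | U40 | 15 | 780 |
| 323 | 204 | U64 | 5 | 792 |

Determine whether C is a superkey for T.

No

Two distinct rows share C=U83, so C does not determine every attribute — not a superkey.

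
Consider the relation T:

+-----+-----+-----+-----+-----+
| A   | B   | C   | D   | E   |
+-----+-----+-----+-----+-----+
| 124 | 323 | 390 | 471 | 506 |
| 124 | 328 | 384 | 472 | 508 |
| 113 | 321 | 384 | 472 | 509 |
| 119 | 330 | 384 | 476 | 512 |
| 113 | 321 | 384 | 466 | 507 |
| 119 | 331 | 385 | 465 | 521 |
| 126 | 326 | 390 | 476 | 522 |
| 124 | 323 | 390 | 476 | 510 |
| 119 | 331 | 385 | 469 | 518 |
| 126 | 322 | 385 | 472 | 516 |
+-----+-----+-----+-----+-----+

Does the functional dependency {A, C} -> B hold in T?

(A=124, C=390): 2 rows → B = 323, 323 ✓
(A=124, C=384): 1 row → B = 328 ✓
(A=113, C=384): 2 rows → B = 321, 321 ✓
(A=119, C=384): 1 row → B = 330 ✓
(A=119, C=385): 2 rows → B = 331, 331 ✓
(A=126, C=390): 1 row → B = 326 ✓
(A=126, C=385): 1 row → B = 322 ✓
Every {A, C} value is associated with a single B value, so {A, C} -> B holds.

Yes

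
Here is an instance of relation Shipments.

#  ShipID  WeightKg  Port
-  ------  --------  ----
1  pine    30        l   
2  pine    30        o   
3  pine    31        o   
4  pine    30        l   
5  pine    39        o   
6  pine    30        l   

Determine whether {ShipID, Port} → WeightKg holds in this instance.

No

(ShipID=pine, Port=l): rows 1, 4, 6 → WeightKg = 30, 30, 30 ✓
(ShipID=pine, Port=o): rows 2, 3, 5 → WeightKg takes values {30, 31, 39} — violation
Two rows agree on {ShipID, Port} but differ on WeightKg, so {ShipID, Port} → WeightKg does not hold.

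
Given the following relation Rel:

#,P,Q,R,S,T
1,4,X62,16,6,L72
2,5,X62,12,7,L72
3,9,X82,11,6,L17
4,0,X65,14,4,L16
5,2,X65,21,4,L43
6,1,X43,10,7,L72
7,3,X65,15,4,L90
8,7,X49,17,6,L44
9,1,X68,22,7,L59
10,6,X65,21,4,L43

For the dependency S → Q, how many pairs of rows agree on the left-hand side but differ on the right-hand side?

S=6: violating pairs (1,3), (1,8), (3,8) — 3 pairs.
S=7: violating pairs (2,6), (2,9), (6,9) — 3 pairs.
S=4: all 4 rows agree on Q — 0 pairs.

6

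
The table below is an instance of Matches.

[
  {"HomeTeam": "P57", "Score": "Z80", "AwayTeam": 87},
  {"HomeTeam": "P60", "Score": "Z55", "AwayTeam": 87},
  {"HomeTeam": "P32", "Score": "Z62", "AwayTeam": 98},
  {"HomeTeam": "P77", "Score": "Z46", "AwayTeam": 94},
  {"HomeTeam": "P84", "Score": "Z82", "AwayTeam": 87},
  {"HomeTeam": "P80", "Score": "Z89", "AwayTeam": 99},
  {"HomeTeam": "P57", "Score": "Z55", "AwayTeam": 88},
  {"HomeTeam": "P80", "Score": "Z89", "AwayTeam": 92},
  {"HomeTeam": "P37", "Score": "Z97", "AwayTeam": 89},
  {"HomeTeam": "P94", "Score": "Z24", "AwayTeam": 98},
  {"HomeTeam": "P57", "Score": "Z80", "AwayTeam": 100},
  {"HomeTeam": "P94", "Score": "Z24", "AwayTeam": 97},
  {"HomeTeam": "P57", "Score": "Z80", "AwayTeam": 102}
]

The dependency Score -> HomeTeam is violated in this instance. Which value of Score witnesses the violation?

Score=Z80: 3 rows → HomeTeam = P57, P57, P57 ✓
Score=Z55: 2 rows → HomeTeam takes values {P60, P57} — violation
Score=Z62: 1 row → HomeTeam = P32 ✓
Score=Z46: 1 row → HomeTeam = P77 ✓
Score=Z82: 1 row → HomeTeam = P84 ✓
Score=Z89: 2 rows → HomeTeam = P80, P80 ✓
Score=Z97: 1 row → HomeTeam = P37 ✓
Score=Z24: 2 rows → HomeTeam = P94, P94 ✓
The only Score value with inconsistent HomeTeam is Score=Z55.

Z55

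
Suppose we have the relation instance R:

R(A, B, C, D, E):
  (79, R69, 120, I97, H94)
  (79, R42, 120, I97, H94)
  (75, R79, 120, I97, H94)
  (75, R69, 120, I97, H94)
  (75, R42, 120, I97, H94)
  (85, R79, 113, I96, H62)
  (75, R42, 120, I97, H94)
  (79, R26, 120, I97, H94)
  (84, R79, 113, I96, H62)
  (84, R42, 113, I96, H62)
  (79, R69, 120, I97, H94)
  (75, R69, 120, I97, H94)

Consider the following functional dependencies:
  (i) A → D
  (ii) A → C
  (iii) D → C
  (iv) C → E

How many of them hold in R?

(i) A → D: every LHS value maps to a single RHS value — holds.
(ii) A → C: every LHS value maps to a single RHS value — holds.
(iii) D → C: every LHS value maps to a single RHS value — holds.
(iv) C → E: every LHS value maps to a single RHS value — holds.
4 of the 4 dependencies hold.

4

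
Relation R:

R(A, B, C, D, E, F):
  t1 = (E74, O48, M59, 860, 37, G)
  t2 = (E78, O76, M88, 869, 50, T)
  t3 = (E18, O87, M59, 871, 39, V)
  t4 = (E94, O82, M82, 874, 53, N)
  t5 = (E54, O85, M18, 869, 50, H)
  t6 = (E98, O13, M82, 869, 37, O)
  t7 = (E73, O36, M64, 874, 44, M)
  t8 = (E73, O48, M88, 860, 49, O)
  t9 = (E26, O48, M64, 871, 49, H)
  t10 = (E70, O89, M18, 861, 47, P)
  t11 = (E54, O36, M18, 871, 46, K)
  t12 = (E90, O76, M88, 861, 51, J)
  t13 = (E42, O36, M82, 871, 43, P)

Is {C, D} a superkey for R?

Yes

All 13 rows have distinct {C, D} values, so {C, D} → (all attributes) holds and {C, D} is a superkey.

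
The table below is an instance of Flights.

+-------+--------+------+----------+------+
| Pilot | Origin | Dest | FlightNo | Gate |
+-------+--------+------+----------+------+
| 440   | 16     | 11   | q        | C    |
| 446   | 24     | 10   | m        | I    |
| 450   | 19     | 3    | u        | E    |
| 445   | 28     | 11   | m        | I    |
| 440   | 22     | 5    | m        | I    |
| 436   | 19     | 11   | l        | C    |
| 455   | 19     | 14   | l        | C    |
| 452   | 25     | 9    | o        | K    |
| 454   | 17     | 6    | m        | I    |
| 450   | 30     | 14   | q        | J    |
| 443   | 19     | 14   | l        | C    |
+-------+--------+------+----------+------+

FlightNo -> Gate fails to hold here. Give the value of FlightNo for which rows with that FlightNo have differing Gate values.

q

FlightNo=q: 2 rows → Gate takes values {C, J} — violation
FlightNo=m: 4 rows → Gate = I, I, I, I ✓
FlightNo=u: 1 row → Gate = E ✓
FlightNo=l: 3 rows → Gate = C, C, C ✓
FlightNo=o: 1 row → Gate = K ✓
The only FlightNo value with inconsistent Gate is FlightNo=q.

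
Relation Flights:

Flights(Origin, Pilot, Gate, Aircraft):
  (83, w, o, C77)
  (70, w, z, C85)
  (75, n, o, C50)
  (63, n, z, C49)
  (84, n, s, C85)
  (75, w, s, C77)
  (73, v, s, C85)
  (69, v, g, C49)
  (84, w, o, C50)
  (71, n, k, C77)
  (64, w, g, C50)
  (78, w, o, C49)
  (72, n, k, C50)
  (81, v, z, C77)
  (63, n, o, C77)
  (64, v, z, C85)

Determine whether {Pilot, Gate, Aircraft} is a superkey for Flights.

Yes

All 16 rows have distinct {Pilot, Gate, Aircraft} values, so {Pilot, Gate, Aircraft} → (all attributes) holds and {Pilot, Gate, Aircraft} is a superkey.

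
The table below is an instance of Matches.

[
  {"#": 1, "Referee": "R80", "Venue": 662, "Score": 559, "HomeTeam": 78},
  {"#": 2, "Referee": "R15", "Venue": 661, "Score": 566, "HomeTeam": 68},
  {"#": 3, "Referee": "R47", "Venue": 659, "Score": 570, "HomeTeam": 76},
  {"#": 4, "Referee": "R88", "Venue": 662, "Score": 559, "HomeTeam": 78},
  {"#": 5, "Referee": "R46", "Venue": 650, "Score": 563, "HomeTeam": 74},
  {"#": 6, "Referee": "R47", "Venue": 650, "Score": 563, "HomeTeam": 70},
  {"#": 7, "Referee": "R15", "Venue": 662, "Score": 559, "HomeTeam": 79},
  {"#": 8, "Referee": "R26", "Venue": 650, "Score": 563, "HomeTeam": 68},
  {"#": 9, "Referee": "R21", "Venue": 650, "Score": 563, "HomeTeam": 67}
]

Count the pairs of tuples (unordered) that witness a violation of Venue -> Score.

0

Venue=662: all 3 rows agree on Score — 0 pairs.
Venue=650: all 4 rows agree on Score — 0 pairs.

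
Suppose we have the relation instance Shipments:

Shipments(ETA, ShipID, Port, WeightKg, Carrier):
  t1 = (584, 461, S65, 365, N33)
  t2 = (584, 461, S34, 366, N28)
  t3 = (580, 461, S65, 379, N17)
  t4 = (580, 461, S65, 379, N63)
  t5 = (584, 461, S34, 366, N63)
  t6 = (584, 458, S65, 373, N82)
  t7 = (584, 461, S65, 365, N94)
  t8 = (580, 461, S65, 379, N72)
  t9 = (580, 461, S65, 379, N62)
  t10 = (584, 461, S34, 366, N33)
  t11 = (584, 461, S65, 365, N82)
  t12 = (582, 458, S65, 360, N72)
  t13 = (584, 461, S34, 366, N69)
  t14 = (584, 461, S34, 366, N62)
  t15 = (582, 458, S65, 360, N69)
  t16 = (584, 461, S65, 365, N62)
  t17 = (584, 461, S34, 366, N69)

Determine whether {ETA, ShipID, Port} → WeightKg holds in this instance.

(ETA=584, ShipID=461, Port=S65): rows 1, 7, 11, 16 → WeightKg = 365, 365, 365, 365 ✓
(ETA=584, ShipID=461, Port=S34): rows 2, 5, 10, 13, 14, 17 → WeightKg = 366, 366, 366, 366, 366, 366 ✓
(ETA=580, ShipID=461, Port=S65): rows 3, 4, 8, 9 → WeightKg = 379, 379, 379, 379 ✓
(ETA=584, ShipID=458, Port=S65): row 6 → WeightKg = 373 ✓
(ETA=582, ShipID=458, Port=S65): rows 12, 15 → WeightKg = 360, 360 ✓
Every {ETA, ShipID, Port} value is associated with a single WeightKg value, so {ETA, ShipID, Port} → WeightKg holds.

Yes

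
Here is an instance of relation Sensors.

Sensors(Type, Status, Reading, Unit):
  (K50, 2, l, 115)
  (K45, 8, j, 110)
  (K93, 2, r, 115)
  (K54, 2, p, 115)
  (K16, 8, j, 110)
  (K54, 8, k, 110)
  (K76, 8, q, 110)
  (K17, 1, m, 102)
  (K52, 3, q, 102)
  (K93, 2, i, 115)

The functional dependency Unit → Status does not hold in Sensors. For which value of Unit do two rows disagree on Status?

102

Unit=115: 4 rows → Status = 2, 2, 2, 2 ✓
Unit=110: 4 rows → Status = 8, 8, 8, 8 ✓
Unit=102: 2 rows → Status takes values {1, 3} — violation
The only Unit value with inconsistent Status is Unit=102.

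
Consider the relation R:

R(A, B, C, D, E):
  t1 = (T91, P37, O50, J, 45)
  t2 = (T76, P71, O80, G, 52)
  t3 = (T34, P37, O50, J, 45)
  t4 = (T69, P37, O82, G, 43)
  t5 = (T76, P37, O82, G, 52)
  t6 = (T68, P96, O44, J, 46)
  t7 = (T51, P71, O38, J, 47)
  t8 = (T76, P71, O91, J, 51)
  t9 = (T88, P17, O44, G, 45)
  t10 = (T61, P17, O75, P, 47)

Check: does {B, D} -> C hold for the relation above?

No

(B=P37, D=J): rows 1, 3 → C = O50, O50 ✓
(B=P71, D=G): row 2 → C = O80 ✓
(B=P37, D=G): rows 4, 5 → C = O82, O82 ✓
(B=P96, D=J): row 6 → C = O44 ✓
(B=P71, D=J): rows 7, 8 → C takes values {O38, O91} — violation
(B=P17, D=G): row 9 → C = O44 ✓
(B=P17, D=P): row 10 → C = O75 ✓
Two rows agree on {B, D} but differ on C, so {B, D} -> C does not hold.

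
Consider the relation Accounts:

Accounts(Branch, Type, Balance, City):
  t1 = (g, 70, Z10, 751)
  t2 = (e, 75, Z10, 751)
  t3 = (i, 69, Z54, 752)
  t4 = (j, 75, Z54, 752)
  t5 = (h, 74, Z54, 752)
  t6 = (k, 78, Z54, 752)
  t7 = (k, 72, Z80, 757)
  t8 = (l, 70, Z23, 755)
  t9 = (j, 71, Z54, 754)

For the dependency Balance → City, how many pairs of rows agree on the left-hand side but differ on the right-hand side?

Balance=Z10: all 2 rows agree on City — 0 pairs.
Balance=Z54: violating pairs (3,9), (4,9), (5,9), (6,9) — 4 pairs.

4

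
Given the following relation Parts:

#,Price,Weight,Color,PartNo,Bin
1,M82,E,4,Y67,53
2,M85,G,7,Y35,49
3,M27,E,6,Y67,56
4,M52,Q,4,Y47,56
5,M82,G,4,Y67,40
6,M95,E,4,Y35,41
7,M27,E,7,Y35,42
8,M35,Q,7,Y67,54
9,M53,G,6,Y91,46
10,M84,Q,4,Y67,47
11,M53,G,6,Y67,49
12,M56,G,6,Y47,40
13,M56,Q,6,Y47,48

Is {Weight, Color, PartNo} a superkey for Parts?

Yes

All 13 rows have distinct {Weight, Color, PartNo} values, so {Weight, Color, PartNo} → (all attributes) holds and {Weight, Color, PartNo} is a superkey.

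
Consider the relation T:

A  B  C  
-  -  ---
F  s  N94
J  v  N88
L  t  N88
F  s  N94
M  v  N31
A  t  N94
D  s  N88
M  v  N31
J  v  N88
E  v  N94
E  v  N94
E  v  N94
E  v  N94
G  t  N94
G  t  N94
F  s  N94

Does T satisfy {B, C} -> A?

No

(B=s, C=N94): 3 rows → A = F, F, F ✓
(B=v, C=N88): 2 rows → A = J, J ✓
(B=t, C=N88): 1 row → A = L ✓
(B=v, C=N31): 2 rows → A = M, M ✓
(B=t, C=N94): 3 rows → A takes values {A, G} — violation
(B=s, C=N88): 1 row → A = D ✓
(B=v, C=N94): 4 rows → A = E, E, E, E ✓
Two rows agree on {B, C} but differ on A, so {B, C} -> A does not hold.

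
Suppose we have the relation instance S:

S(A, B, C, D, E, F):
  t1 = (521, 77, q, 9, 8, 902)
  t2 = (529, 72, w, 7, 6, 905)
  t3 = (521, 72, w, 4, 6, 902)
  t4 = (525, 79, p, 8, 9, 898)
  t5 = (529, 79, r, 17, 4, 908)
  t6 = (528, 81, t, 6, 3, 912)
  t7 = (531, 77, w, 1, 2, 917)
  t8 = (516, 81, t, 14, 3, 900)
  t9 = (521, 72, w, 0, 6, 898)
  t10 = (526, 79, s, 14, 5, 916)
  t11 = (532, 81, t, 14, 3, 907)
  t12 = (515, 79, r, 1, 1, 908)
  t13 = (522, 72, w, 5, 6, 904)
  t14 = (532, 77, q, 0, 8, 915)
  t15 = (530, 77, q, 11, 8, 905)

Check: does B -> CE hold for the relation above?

B=77: rows 1, 7, 14, 15 → {C,E} takes values {(q, 8), (w, 2)} — violation
B=72: rows 2, 3, 9, 13 → {C,E} = (w, 6), (w, 6), (w, 6), (w, 6) ✓
B=79: rows 4, 5, 10, 12 → {C,E} takes values {(p, 9), (r, 4), (s, 5), (r, 1)} — violation
B=81: rows 6, 8, 11 → {C,E} = (t, 3), (t, 3), (t, 3) ✓
Two rows agree on B but differ on CE, so B -> CE does not hold.

No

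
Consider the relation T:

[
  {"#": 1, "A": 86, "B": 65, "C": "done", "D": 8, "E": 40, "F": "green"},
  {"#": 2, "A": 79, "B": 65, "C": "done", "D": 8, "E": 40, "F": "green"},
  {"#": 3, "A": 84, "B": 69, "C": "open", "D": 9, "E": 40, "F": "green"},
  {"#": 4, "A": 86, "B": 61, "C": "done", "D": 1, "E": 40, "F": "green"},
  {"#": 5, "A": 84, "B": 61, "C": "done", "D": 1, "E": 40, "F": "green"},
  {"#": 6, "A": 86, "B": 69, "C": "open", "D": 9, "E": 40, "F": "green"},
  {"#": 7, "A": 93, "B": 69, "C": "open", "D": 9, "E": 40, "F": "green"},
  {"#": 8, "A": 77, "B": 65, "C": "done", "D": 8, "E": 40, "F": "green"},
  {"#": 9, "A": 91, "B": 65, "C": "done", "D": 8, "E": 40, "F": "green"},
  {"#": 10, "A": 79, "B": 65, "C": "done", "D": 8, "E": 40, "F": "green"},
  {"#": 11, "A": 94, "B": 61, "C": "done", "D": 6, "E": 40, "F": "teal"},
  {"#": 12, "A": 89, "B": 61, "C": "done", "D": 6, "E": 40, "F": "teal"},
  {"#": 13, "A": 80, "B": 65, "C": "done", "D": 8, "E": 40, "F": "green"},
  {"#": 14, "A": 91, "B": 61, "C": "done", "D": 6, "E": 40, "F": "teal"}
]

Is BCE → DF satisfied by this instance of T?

No

(B=65, C=done, E=40): rows 1, 2, 8, 9, 10, 13 → {D,F} = (8, green), (8, green), (8, green), (8, green), (8, green), (8, green) ✓
(B=69, C=open, E=40): rows 3, 6, 7 → {D,F} = (9, green), (9, green), (9, green) ✓
(B=61, C=done, E=40): rows 4, 5, 11, 12, 14 → {D,F} takes values {(1, green), (6, teal)} — violation
Two rows agree on BCE but differ on DF, so BCE → DF does not hold.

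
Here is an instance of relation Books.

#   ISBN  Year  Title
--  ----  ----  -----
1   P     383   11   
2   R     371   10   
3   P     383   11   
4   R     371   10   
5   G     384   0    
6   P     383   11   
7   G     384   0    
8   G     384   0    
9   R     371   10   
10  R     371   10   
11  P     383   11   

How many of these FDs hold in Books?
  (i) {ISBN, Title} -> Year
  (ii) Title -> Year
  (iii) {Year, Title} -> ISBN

3

(i) {ISBN, Title} -> Year: every LHS value maps to a single RHS value — holds.
(ii) Title -> Year: every LHS value maps to a single RHS value — holds.
(iii) {Year, Title} -> ISBN: every LHS value maps to a single RHS value — holds.
3 of the 3 dependencies hold.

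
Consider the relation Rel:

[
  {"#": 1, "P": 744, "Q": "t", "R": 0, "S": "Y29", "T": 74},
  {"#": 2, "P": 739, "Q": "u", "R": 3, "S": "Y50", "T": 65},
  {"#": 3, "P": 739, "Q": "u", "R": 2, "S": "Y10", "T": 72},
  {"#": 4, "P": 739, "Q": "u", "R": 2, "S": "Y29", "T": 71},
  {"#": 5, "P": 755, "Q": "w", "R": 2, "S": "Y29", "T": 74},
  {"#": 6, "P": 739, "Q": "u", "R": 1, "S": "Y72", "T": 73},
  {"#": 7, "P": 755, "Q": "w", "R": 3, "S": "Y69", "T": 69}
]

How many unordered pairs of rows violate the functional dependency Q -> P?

0

Q=u: all 4 rows agree on P — 0 pairs.
Q=w: all 2 rows agree on P — 0 pairs.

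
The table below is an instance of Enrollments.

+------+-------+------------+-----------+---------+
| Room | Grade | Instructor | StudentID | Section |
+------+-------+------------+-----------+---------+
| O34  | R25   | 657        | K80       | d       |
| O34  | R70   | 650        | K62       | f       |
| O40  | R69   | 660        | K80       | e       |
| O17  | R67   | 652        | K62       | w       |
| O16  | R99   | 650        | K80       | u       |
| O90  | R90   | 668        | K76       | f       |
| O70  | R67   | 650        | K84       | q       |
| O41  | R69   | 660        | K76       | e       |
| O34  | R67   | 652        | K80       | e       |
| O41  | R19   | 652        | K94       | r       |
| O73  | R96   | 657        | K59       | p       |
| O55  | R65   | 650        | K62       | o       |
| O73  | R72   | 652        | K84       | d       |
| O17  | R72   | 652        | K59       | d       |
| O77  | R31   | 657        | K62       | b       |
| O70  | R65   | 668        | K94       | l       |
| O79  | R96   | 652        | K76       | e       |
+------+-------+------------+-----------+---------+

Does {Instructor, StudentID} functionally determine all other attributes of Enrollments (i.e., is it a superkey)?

Two distinct rows share (Instructor=650, StudentID=K62), so {Instructor, StudentID} does not determine every attribute — not a superkey.

No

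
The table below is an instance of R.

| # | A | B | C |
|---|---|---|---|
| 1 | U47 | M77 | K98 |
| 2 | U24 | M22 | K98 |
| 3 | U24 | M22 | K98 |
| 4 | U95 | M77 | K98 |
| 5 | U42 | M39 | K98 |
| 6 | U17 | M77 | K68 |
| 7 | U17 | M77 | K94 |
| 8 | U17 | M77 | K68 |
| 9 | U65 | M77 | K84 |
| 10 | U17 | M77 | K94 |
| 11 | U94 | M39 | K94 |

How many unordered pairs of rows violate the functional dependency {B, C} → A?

(B=M77, C=K98): violating pairs (1,4) — 1 pair.
(B=M22, C=K98): all 2 rows agree on A — 0 pairs.
(B=M77, C=K68): all 2 rows agree on A — 0 pairs.
(B=M77, C=K94): all 2 rows agree on A — 0 pairs.

1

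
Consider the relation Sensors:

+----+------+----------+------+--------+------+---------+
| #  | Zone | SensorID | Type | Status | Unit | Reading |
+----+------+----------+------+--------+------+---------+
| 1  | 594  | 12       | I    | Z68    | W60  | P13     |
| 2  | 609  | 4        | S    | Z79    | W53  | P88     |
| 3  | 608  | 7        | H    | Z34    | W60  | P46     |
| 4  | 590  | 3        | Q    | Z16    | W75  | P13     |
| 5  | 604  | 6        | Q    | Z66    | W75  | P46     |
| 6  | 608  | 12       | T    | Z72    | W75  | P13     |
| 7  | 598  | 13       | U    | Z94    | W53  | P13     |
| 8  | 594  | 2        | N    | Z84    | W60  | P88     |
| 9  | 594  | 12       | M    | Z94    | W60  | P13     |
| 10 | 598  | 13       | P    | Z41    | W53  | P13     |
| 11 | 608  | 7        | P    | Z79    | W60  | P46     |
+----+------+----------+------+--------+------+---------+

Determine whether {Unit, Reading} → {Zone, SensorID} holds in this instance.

(Unit=W60, Reading=P13): rows 1, 9 → {Zone,SensorID} = (594, 12), (594, 12) ✓
(Unit=W53, Reading=P88): row 2 → {Zone,SensorID} = (609, 4) ✓
(Unit=W60, Reading=P46): rows 3, 11 → {Zone,SensorID} = (608, 7), (608, 7) ✓
(Unit=W75, Reading=P13): rows 4, 6 → {Zone,SensorID} takes values {(590, 3), (608, 12)} — violation
(Unit=W75, Reading=P46): row 5 → {Zone,SensorID} = (604, 6) ✓
(Unit=W53, Reading=P13): rows 7, 10 → {Zone,SensorID} = (598, 13), (598, 13) ✓
(Unit=W60, Reading=P88): row 8 → {Zone,SensorID} = (594, 2) ✓
Two rows agree on {Unit, Reading} but differ on {Zone, SensorID}, so {Unit, Reading} → {Zone, SensorID} does not hold.

No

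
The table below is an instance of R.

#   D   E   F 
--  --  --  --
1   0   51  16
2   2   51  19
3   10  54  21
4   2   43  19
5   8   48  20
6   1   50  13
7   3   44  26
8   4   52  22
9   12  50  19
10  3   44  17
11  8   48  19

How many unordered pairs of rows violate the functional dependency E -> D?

E=51: violating pairs (1,2) — 1 pair.
E=48: all 2 rows agree on D — 0 pairs.
E=50: violating pairs (6,9) — 1 pair.
E=44: all 2 rows agree on D — 0 pairs.

2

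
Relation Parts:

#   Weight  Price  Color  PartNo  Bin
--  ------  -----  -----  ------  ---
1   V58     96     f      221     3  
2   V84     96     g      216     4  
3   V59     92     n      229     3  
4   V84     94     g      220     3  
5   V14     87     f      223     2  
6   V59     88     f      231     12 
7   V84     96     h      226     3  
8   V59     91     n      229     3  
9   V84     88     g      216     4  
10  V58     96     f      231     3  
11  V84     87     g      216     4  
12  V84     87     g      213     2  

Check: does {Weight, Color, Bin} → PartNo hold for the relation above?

(Weight=V58, Color=f, Bin=3): rows 1, 10 → PartNo takes values {221, 231} — violation
(Weight=V84, Color=g, Bin=4): rows 2, 9, 11 → PartNo = 216, 216, 216 ✓
(Weight=V59, Color=n, Bin=3): rows 3, 8 → PartNo = 229, 229 ✓
(Weight=V84, Color=g, Bin=3): row 4 → PartNo = 220 ✓
(Weight=V14, Color=f, Bin=2): row 5 → PartNo = 223 ✓
(Weight=V59, Color=f, Bin=12): row 6 → PartNo = 231 ✓
(Weight=V84, Color=h, Bin=3): row 7 → PartNo = 226 ✓
(Weight=V84, Color=g, Bin=2): row 12 → PartNo = 213 ✓
Two rows agree on {Weight, Color, Bin} but differ on PartNo, so {Weight, Color, Bin} → PartNo does not hold.

No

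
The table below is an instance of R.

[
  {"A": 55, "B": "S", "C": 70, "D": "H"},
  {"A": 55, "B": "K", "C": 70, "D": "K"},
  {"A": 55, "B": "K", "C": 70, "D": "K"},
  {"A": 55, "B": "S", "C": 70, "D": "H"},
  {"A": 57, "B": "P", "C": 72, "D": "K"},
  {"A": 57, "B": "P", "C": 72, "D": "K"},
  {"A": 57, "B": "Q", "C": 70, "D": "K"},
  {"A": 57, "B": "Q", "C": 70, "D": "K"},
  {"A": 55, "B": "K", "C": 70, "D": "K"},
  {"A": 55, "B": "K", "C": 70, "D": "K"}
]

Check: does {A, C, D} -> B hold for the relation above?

(A=55, C=70, D=H): 2 rows → B = S, S ✓
(A=55, C=70, D=K): 4 rows → B = K, K, K, K ✓
(A=57, C=72, D=K): 2 rows → B = P, P ✓
(A=57, C=70, D=K): 2 rows → B = Q, Q ✓
Every {A, C, D} value is associated with a single B value, so {A, C, D} -> B holds.

Yes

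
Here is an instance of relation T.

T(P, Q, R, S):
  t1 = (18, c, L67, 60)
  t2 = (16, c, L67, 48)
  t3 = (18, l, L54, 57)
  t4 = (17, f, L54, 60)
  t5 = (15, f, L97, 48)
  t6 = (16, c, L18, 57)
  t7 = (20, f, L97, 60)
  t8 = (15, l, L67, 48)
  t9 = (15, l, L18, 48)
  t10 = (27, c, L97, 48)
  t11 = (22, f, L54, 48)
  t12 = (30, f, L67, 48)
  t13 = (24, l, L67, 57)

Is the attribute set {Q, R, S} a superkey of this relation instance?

All 13 rows have distinct {Q, R, S} values, so {Q, R, S} → (all attributes) holds and {Q, R, S} is a superkey.

Yes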